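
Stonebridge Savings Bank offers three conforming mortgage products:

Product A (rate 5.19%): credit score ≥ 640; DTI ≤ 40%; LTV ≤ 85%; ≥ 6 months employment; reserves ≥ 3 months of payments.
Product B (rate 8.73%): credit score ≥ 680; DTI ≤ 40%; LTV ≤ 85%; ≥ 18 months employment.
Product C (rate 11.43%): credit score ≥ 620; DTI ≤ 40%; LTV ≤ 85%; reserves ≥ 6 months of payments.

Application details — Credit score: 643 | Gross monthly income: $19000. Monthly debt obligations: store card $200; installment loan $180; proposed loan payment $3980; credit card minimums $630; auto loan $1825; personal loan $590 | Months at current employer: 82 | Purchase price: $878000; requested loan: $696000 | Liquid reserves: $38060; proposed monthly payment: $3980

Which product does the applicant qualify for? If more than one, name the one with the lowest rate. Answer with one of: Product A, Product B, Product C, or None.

Total debts = (200 + 180 + 3,980 + 630 + 1,825 + 590) = 7,405; DTI = 7,405/19,000 = 39%.
LTV = 696,000/878,000 = 79.3%.
Reserves = 38,060/3,980 = 9.6 months.
Product A: score 643 ≥ 640; DTI 39% ≤ 40%; LTV 79.3% ≤ 85%; employment 82 ≥ 6 mo; reserves 9.6 ≥ 3 mo → qualifies.
Product B: score 643 < 680; DTI 39% ≤ 40%; LTV 79.3% ≤ 85%; employment 82 ≥ 18 mo → does not qualify.
Product C: score 643 ≥ 620; DTI 39% ≤ 40%; LTV 79.3% ≤ 85%; reserves 9.6 ≥ 6 mo → qualifies.
Qualifying: Product A, Product C. Lowest rate is 5.19% → Product A.

Product A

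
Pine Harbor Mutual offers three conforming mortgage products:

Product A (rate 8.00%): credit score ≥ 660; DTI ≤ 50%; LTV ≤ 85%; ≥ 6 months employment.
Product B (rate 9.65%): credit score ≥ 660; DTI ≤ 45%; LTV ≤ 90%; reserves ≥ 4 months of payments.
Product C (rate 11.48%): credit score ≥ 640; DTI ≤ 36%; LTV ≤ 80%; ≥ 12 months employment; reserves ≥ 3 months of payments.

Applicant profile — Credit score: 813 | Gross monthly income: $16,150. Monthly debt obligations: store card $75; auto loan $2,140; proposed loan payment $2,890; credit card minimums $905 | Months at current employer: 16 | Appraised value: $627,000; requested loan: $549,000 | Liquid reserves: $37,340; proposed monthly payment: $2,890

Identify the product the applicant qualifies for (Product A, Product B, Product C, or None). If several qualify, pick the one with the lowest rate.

Product B

Total debts = (75 + 2,140 + 2,890 + 905) = 6,010; DTI = 6,010/16,150 = 37.2%.
LTV = 549,000/627,000 = 87.6%.
Reserves = 37,340/2,890 = 12.9 months.
Product A: score 813 ≥ 660; DTI 37.2% ≤ 50%; LTV 87.6% > 85%; employment 16 ≥ 6 mo → does not qualify.
Product B: score 813 ≥ 660; DTI 37.2% ≤ 45%; LTV 87.6% ≤ 90%; reserves 12.9 ≥ 4 mo → qualifies.
Product C: score 813 ≥ 640; DTI 37.2% > 36%; LTV 87.6% > 80%; employment 16 ≥ 12 mo; reserves 12.9 ≥ 3 mo → does not qualify.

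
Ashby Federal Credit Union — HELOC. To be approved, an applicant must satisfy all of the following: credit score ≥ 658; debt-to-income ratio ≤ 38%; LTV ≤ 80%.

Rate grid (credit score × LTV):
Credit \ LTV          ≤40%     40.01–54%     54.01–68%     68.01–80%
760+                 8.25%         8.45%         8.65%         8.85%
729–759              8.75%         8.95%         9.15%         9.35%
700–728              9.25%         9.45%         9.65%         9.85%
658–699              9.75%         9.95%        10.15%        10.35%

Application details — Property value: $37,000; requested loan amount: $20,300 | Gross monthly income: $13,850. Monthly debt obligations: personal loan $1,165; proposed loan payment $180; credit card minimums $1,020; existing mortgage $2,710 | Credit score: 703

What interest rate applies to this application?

9.65%

Credit score 703 ≥ 658; Total monthly debts = (1,165 + 180 + 1,020 + 2,710) = 5,075. DTI = 5,075/13,850 = 36.6% ≤ 38%
Loan-to-value = 20,300/37,000 = 54.9% — pass (80% max)
Score 703 is in the 700–728 band; LTV 54.9% is in the 54.01–68% band → 9.65%.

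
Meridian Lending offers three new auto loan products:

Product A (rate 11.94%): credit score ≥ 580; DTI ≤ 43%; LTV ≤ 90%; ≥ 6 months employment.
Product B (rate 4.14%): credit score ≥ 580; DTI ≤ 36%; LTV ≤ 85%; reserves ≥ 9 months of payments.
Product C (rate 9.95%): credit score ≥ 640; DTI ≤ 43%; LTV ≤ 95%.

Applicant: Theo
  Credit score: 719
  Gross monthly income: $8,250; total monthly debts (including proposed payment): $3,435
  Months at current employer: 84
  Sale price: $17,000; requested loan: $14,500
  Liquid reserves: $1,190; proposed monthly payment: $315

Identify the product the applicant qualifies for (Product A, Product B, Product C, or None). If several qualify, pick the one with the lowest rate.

DTI = 3,435/8,250 = 41.6%.
LTV = 14,500/17,000 = 85.3%.
Reserves = 1,190/315 = 3.8 months.
Product A: score 719 ≥ 580; DTI 41.6% ≤ 43%; LTV 85.3% ≤ 90%; employment 84 ≥ 6 mo → qualifies.
Product B: score 719 ≥ 580; DTI 41.6% > 36%; LTV 85.3% > 85%; reserves 3.8 < 9 mo → does not qualify.
Product C: score 719 ≥ 640; DTI 41.6% ≤ 43%; LTV 85.3% ≤ 95% → qualifies.
Qualifying: Product A, Product C. Lowest rate is 9.95% → Product C.

Product C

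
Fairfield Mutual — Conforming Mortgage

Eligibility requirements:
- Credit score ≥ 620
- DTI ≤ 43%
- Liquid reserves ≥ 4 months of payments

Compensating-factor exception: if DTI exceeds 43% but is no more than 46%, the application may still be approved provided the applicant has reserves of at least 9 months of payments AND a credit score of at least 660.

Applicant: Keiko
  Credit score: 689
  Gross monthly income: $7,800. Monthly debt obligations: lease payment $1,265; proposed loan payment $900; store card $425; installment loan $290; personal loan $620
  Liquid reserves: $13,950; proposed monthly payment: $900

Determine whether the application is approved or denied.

Credit score 689 ≥ 620 (meets base)
Total debts = (1,265 + 900 + 425 + 290 + 620) = 3,500. DTI = 3,500/7,800 = 44.9% > 43% — standard DTI limit exceeded.
Reserves: 13,950 ÷ 900 = 15.5 months (meets 4-month minimum)
44.9% falls in the override range (43%–46%), so the compensating-factor test applies.
Reserves 15.5 ≥ 9 months; credit score 689 ≥ 660.
Both override conditions satisfied; DTI exception granted.

Approved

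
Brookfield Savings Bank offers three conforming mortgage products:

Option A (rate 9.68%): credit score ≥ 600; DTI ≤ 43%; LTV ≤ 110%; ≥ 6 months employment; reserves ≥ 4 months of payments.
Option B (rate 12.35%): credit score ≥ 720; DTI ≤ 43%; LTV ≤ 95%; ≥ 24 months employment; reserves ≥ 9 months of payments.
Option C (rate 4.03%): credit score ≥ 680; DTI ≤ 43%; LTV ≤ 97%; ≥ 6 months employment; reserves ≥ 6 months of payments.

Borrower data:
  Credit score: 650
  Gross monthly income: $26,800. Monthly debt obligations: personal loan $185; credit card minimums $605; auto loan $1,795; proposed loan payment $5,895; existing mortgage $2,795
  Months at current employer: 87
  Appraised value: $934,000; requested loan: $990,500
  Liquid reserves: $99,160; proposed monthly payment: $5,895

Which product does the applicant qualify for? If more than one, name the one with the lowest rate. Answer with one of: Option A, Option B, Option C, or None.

Option A

Total debts = (185 + 605 + 1,795 + 5,895 + 2,795) = 11,275; DTI = 11,275/26,800 = 42.1%.
LTV = 990,500/934,000 = 106%.
Reserves = 99,160/5,895 = 16.8 months.
Option A: score 650 ≥ 600; DTI 42.1% ≤ 43%; LTV 106% ≤ 110%; employment 87 ≥ 6 mo; reserves 16.8 ≥ 4 mo → qualifies.
Option B: score 650 < 720; DTI 42.1% ≤ 43%; LTV 106% > 95%; employment 87 ≥ 24 mo; reserves 16.8 ≥ 9 mo → does not qualify.
Option C: score 650 < 680; DTI 42.1% ≤ 43%; LTV 106% > 97%; employment 87 ≥ 6 mo; reserves 16.8 ≥ 6 mo → does not qualify.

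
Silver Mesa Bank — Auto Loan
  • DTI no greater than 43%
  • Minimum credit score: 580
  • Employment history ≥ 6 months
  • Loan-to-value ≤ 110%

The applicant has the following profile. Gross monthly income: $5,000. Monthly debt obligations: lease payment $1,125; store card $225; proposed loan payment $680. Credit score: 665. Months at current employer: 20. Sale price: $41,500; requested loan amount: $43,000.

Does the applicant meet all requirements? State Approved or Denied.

Approved

Total monthly debts = (1,125 + 225 + 680) = 2,030. Debt-to-income = 2,030/5,000 = 40.6% — meets 43% limit
Credit score 665 ≥ 580 (meets)
Employment 20 ≥ 6 months
Loan-to-value = 43,000/41,500 = 103.6% — pass (110% max)
All criteria satisfied.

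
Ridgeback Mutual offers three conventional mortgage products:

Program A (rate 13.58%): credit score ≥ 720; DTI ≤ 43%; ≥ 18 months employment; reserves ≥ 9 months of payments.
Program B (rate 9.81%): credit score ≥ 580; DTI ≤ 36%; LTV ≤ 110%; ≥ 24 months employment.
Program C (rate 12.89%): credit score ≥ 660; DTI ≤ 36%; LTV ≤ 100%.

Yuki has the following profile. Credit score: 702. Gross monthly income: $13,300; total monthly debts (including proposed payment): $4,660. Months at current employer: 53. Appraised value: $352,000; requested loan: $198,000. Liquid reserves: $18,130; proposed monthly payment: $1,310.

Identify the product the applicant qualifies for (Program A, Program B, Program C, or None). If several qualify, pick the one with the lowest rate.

Program B

DTI = 4,660/13,300 = 35%.
LTV = 198,000/352,000 = 56.2%.
Reserves = 18,130/1,310 = 13.8 months.
Program A: score 702 < 720; DTI 35% ≤ 43%; employment 53 ≥ 18 mo; reserves 13.8 ≥ 9 mo → does not qualify.
Program B: score 702 ≥ 580; DTI 35% ≤ 36%; LTV 56.2% ≤ 110%; employment 53 ≥ 24 mo → qualifies.
Program C: score 702 ≥ 660; DTI 35% ≤ 36%; LTV 56.2% ≤ 100% → qualifies.
Qualifying: Program B, Program C. Lowest rate is 9.81% → Program B.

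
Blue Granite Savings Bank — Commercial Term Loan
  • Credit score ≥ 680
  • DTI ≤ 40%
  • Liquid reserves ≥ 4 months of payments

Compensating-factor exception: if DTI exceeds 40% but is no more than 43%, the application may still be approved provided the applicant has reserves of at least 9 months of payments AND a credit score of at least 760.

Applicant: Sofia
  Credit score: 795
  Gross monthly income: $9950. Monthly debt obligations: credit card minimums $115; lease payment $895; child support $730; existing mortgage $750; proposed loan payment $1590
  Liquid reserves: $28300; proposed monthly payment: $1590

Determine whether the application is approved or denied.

Approved

Credit score 795 ≥ 680 (meets base)
Total debts = (115 + 895 + 730 + 750 + 1,590) = 4,080. DTI = 4,080/9,950 = 41% > 40% — standard DTI limit exceeded.
Reserves = 28,300/1,590 = 17.8 months ≥ 4
41% falls in the override range (40%–43%), so the compensating-factor test applies.
Override check — reserves: 17.8 mo (ok); score: 795 (ok).
Both override conditions satisfied; DTI exception granted.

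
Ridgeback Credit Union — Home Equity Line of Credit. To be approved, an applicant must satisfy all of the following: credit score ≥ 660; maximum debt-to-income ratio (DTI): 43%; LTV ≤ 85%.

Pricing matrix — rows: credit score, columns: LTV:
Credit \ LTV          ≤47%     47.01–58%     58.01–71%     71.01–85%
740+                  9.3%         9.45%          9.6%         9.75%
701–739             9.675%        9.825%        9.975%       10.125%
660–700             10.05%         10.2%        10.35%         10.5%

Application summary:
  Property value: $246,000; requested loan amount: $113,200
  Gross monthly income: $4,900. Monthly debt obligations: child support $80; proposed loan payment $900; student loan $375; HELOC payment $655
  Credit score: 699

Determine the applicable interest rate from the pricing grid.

10.05%

Credit score 699 ≥ 660; Total monthly debts = (80 + 900 + 375 + 655) = 2,010. Debt-to-income = 2,010/4,900 = 41% — meets 43% limit
LTV: 113,200 ÷ 246,000 = 46%, within 85% cap
Row: 699 falls in 660–700. Column: 46% falls in ≤47%. Rate = 10.05%.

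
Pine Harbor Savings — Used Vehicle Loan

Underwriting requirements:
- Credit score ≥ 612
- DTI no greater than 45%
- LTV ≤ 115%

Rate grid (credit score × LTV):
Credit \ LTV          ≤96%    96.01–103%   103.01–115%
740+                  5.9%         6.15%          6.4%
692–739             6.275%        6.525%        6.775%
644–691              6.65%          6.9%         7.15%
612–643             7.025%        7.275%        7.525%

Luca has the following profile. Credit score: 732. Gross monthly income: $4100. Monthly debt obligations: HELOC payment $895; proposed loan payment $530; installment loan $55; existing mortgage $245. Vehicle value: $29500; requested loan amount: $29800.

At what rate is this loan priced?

6.525%

Credit score 732 ≥ 612; Total monthly debts = (895 + 530 + 55 + 245) = 1,725. Debt-to-income = 1,725/4,100 = 42.1% — meets 45% limit
LTV = 29,800/29,500 = 101% ≤ 115%
Credit 732 → row 692–739; LTV 101% → column 96.01–103%. Grid cell → 6.525%.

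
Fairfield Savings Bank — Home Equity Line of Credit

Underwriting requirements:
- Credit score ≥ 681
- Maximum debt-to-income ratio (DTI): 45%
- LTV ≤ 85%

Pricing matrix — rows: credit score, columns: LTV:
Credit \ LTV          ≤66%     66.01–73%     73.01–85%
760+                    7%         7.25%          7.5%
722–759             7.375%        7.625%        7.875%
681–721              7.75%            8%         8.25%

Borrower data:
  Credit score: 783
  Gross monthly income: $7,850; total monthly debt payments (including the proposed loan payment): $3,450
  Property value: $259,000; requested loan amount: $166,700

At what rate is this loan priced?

Credit score 783 ≥ 681; DTI = 3,450/7,850 = 43.9% ≤ 45%
LTV: 166,700 ÷ 259,000 = 64.4%, within 85% cap
Score 783 is in the 760+ band; LTV 64.4% is in the ≤66% band → 7%.

7%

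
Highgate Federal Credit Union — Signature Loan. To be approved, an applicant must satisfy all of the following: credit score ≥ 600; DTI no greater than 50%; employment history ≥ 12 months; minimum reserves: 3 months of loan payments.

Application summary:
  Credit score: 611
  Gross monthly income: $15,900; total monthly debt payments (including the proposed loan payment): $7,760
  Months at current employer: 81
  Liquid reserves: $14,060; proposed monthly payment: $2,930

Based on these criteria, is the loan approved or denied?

Approved

Credit score 611 ≥ 600 (meets)
DTI = 7,760/15,900 = 48.8% ≤ 50%
Employment 81 ≥ 12 months
Liquid reserves cover 14,060/2,930 = 4.8 months — ≥ 3 required
All criteria satisfied.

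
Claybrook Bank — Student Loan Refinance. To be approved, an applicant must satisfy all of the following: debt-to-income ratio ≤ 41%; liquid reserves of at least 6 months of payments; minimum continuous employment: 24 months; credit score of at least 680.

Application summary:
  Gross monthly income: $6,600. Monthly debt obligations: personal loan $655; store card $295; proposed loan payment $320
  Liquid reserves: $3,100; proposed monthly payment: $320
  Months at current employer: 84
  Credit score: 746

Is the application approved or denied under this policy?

Approved

Total monthly debts = (655 + 295 + 320) = 1,270. DTI: 1,270 ÷ 6,600 = 19.2%, within the 41% cap
Reserves: 3,100 ÷ 320 = 9.7 months (meets 6-month minimum)
Employment 84 ≥ 24 months
Credit score 746 ≥ 680 (meets)
All criteria satisfied.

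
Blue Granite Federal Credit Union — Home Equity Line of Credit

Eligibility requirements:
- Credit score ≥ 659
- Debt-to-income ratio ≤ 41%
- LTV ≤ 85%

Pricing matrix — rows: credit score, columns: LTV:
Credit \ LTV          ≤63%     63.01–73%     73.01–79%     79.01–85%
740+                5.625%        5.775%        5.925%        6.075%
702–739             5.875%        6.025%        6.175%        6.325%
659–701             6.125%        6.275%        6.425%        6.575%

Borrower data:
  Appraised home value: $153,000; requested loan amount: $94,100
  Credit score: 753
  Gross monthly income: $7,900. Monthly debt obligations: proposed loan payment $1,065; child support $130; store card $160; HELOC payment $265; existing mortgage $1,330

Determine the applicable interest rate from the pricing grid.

5.625%

Credit score 753 ≥ 659; Total monthly debts = (1,065 + 130 + 160 + 265 + 1,330) = 2,950. DTI: 2,950 ÷ 7,900 = 37.3%, within the 41% cap
LTV = 94,100/153,000 = 61.5% ≤ 85%
Score 753 is in the 740+ band; LTV 61.5% is in the ≤63% band → 5.625%.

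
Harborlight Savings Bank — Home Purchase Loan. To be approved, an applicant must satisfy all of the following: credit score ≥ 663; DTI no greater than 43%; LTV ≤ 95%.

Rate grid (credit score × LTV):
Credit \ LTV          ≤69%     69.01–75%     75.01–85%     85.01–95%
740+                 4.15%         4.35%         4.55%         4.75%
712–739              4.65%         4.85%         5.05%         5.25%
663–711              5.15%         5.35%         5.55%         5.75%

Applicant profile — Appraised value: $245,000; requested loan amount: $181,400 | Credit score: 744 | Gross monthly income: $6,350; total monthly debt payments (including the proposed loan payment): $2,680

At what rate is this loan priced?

Credit score 744 ≥ 663; DTI: 2,680 ÷ 6,350 = 42.2%, within the 43% cap
LTV = 181,400/245,000 = 74% ≤ 95%
Row: 744 falls in 740+. Column: 74% falls in 69.01–75%. Rate = 4.35%.

4.35%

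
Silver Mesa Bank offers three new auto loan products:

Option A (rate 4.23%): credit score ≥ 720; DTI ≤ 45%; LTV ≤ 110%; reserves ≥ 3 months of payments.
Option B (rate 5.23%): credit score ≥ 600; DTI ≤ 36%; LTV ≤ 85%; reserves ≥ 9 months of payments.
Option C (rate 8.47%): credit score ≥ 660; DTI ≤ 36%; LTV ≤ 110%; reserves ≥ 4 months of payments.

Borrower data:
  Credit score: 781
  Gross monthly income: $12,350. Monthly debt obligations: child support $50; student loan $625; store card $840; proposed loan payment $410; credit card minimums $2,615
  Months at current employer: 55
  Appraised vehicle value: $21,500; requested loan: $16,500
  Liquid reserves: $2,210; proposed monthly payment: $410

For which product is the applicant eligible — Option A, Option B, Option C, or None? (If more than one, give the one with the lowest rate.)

Option A

Total debts = (50 + 625 + 840 + 410 + 2,615) = 4,540; DTI = 4,540/12,350 = 36.8%.
LTV = 16,500/21,500 = 76.7%.
Reserves = 2,210/410 = 5.4 months.
Option A: score 781 ≥ 720; DTI 36.8% ≤ 45%; LTV 76.7% ≤ 110%; reserves 5.4 ≥ 3 mo → qualifies.
Option B: score 781 ≥ 600; DTI 36.8% > 36%; LTV 76.7% ≤ 85%; reserves 5.4 < 9 mo → does not qualify.
Option C: score 781 ≥ 660; DTI 36.8% > 36%; LTV 76.7% ≤ 110%; reserves 5.4 ≥ 4 mo → does not qualify.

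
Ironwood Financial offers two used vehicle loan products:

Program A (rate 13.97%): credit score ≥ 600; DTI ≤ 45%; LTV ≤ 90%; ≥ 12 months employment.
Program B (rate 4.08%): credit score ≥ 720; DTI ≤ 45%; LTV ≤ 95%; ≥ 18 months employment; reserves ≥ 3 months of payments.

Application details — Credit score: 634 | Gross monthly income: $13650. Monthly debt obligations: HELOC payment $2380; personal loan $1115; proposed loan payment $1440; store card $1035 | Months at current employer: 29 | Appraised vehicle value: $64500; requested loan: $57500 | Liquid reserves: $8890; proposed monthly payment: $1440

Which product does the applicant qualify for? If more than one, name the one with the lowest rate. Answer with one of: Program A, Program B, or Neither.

Total debts = (2,380 + 1,115 + 1,440 + 1,035) = 5,970; DTI = 5,970/13,650 = 43.7%.
LTV = 57,500/64,500 = 89.1%.
Reserves = 8,890/1,440 = 6.2 months.
Program A: score 634 ≥ 600; DTI 43.7% ≤ 45%; LTV 89.1% ≤ 90%; employment 29 ≥ 12 mo → qualifies.
Program B: score 634 < 720; DTI 43.7% ≤ 45%; LTV 89.1% ≤ 95%; employment 29 ≥ 18 mo; reserves 6.2 ≥ 3 mo → does not qualify.

Program A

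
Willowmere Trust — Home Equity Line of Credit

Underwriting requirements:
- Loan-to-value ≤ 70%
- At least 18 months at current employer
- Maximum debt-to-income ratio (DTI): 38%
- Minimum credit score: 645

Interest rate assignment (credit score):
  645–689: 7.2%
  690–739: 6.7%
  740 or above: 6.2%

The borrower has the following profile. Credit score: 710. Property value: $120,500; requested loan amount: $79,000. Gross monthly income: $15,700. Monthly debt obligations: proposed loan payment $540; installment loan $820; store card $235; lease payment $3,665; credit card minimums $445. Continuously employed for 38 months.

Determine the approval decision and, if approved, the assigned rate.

Approved at 6.7%

Credit score 710 ≥ 645 (meets minimum)
Total monthly debts = (540 + 820 + 235 + 3,665 + 445) = 5,705. DTI = 5,705/15,700 = 36.3% ≤ 38%
Employment 38 ≥ 18 months
LTV: 79,000 ÷ 120,500 = 65.6%, within 70% cap
All requirements met. Score 710 falls in the 690–739 tier → 6.7%.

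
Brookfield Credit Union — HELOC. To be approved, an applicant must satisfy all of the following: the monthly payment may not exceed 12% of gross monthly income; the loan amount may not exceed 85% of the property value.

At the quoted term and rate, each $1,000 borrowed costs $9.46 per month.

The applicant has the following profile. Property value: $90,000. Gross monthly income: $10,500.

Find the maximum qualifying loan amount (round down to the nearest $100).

Payment cap: 12% × $10,500 = $1,260/month.
At $9.46 per $1,000, that supports 1,260/9.46 × 1,000 ≈ $133,192 → $133,100.
LTV cap: 85% × $90,000 = $76,500 → $76,500.
Binding constraint: loan-to-value.

$76,500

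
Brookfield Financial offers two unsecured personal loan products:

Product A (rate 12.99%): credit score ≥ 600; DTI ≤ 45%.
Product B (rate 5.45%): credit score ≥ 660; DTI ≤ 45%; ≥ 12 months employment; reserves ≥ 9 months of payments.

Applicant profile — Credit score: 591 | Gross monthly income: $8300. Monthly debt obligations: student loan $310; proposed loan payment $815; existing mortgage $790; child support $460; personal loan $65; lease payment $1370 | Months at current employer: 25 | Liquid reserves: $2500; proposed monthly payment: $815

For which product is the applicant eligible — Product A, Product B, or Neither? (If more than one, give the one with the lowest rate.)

Total debts = (310 + 815 + 790 + 460 + 65 + 1,370) = 3,810; DTI = 3,810/8,300 = 45.9%.
Reserves = 2,500/815 = 3.1 months.
Product A: score 591 < 600; DTI 45.9% > 45% → does not qualify.
Product B: score 591 < 660; DTI 45.9% > 45%; employment 25 ≥ 12 mo; reserves 3.1 < 9 mo → does not qualify.

Neither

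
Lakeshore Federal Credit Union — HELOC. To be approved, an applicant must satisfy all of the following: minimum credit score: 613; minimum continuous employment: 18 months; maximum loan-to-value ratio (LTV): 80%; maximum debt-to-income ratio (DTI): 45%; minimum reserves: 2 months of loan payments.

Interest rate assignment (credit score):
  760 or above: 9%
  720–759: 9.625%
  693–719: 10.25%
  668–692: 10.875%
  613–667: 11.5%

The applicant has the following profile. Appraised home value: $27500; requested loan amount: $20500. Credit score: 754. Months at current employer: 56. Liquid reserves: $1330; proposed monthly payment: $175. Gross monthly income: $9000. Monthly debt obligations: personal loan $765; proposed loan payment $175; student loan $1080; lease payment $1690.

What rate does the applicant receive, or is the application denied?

Credit score 754 ≥ 613 (meets minimum)
Reserves = 1,330/175 = 7.6 months ≥ 2
Employment 56 ≥ 18 months
Total monthly debts = (765 + 175 + 1,080 + 1,690) = 3,710. Debt-to-income = 3,710/9,000 = 41.2% — meets 45% limit
LTV: 20,500 ÷ 27,500 = 74.5%, within 80% cap
All requirements met. Score 754 falls in the 720–759 tier → 9.625%.

Approved at 9.625%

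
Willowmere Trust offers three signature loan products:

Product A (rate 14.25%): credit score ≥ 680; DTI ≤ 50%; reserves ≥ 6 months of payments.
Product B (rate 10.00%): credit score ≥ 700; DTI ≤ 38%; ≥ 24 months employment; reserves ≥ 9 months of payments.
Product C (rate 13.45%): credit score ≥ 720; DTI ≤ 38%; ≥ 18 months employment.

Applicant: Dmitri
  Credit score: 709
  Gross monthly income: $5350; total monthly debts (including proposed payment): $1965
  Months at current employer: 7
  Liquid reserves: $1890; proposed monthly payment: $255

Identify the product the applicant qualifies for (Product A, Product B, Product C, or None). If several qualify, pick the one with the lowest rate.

DTI = 1,965/5,350 = 36.7%.
Reserves = 1,890/255 = 7.4 months.
Product A: score 709 ≥ 680; DTI 36.7% ≤ 50%; reserves 7.4 ≥ 6 mo → qualifies.
Product B: score 709 ≥ 700; DTI 36.7% ≤ 38%; employment 7 < 24 mo; reserves 7.4 < 9 mo → does not qualify.
Product C: score 709 < 720; DTI 36.7% ≤ 38%; employment 7 < 18 mo → does not qualify.

Product A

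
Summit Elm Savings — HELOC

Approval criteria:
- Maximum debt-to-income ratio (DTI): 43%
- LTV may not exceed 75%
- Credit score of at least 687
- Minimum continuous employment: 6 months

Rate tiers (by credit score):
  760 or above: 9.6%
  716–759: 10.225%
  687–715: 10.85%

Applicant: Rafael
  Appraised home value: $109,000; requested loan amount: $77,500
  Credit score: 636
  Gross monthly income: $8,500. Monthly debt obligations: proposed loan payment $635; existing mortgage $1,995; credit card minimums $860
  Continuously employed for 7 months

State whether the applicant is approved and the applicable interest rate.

Credit score 636 < 687 (below minimum)
LTV = 77,500/109,000 = 71.1% ≤ 75%
Employment 7 ≥ 6 months
Total monthly debts = (635 + 1,995 + 860) = 3,490. DTI: 3,490 ÷ 8,500 = 41.1%, within the 43% cap
Not all requirements met → denied.

Denied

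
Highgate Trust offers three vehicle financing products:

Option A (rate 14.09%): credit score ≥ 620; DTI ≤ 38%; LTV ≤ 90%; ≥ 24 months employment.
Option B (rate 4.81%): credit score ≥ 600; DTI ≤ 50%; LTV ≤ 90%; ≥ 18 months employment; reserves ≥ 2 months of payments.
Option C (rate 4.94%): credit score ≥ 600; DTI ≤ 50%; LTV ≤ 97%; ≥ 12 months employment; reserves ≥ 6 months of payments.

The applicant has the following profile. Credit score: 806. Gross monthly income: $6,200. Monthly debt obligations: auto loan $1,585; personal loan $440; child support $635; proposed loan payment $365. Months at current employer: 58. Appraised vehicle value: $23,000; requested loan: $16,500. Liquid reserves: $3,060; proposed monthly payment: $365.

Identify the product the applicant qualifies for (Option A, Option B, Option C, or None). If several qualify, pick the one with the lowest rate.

Option B

Total debts = (1,585 + 440 + 635 + 365) = 3,025; DTI = 3,025/6,200 = 48.8%.
LTV = 16,500/23,000 = 71.7%.
Reserves = 3,060/365 = 8.4 months.
Option A: score 806 ≥ 620; DTI 48.8% > 38%; LTV 71.7% ≤ 90%; employment 58 ≥ 24 mo → does not qualify.
Option B: score 806 ≥ 600; DTI 48.8% ≤ 50%; LTV 71.7% ≤ 90%; employment 58 ≥ 18 mo; reserves 8.4 ≥ 2 mo → qualifies.
Option C: score 806 ≥ 600; DTI 48.8% ≤ 50%; LTV 71.7% ≤ 97%; employment 58 ≥ 12 mo; reserves 8.4 ≥ 6 mo → qualifies.
Qualifying: Option B, Option C. Lowest rate is 4.81% → Option B.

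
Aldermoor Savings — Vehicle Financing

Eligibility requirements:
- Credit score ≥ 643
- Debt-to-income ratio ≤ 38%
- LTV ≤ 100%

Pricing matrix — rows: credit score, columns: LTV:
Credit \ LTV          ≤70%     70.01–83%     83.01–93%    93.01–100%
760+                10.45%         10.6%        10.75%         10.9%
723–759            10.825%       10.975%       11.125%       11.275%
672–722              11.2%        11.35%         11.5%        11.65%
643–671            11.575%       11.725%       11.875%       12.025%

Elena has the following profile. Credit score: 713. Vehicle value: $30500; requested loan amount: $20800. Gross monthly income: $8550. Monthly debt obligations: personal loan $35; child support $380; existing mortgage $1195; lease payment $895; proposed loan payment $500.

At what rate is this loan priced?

11.2%

Credit score 713 ≥ 643; Total monthly debts = (35 + 380 + 1,195 + 895 + 500) = 3,005. DTI = 3,005/8,550 = 35.1% ≤ 38%
LTV = 20,800/30,500 = 68.2% ≤ 100%
Score 713 is in the 672–722 band; LTV 68.2% is in the ≤70% band → 11.2%.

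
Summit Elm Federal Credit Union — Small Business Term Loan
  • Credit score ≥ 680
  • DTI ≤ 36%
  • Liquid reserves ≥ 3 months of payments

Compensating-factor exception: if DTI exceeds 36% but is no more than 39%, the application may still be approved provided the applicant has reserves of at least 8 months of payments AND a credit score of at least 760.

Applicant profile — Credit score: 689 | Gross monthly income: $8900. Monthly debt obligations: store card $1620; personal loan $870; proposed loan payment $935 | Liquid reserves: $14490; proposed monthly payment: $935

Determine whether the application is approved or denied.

Denied

Credit score 689 ≥ 680 (meets base)
Total debts = (1,620 + 870 + 935) = 3,425. DTI: 3,425 ÷ 8,900 = 38.5%, over the 36% base limit.
Reserves = 14,490/935 = 15.5 months ≥ 3
DTI 38.5% is within the 36%–39% exception band; checking compensating factors.
Override check — reserves: 15.5 mo (ok); score: 689 (below 760).
Compensating-factor requirement not fully met.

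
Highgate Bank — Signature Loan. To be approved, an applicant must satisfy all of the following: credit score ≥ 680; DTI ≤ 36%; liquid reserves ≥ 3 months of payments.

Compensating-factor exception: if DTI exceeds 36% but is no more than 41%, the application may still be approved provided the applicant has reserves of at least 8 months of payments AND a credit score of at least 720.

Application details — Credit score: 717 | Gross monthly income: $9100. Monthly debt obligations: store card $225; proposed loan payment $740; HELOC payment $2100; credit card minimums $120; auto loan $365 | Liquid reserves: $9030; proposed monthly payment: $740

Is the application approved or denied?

Credit score 717 ≥ 680 (meets base)
Total debts = (225 + 740 + 2,100 + 120 + 365) = 3,550. DTI = 3,550/9,100 = 39% > 36% — standard DTI limit exceeded.
Liquid reserves cover 9,030/740 = 12.2 months — ≥ 3 required
39% falls in the override range (36%–41%), so the compensating-factor test applies.
Override check — reserves: 12.2 mo (ok); score: 717 (below 720).
Override conditions not both satisfied; exception does not apply.

Denied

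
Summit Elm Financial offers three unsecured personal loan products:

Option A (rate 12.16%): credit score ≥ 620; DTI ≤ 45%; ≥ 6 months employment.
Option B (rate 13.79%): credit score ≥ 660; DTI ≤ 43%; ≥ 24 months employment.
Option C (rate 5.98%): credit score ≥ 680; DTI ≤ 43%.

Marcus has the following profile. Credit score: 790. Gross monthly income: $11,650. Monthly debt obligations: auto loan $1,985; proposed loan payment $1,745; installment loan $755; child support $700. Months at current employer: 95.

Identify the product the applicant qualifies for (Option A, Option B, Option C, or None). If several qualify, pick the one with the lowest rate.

Option A

Total debts = (1,985 + 1,745 + 755 + 700) = 5,185; DTI = 5,185/11,650 = 44.5%.
Option A: score 790 ≥ 620; DTI 44.5% ≤ 45%; employment 95 ≥ 6 mo → qualifies.
Option B: score 790 ≥ 660; DTI 44.5% > 43%; employment 95 ≥ 24 mo → does not qualify.
Option C: score 790 ≥ 680; DTI 44.5% > 43% → does not qualify.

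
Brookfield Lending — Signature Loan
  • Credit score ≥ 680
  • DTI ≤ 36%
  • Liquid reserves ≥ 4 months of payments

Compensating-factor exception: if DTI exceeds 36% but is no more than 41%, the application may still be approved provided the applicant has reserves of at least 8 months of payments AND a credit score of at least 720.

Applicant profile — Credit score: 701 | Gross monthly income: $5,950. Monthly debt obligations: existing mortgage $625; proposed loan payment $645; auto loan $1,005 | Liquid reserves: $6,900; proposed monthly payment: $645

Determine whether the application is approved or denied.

Denied

Credit score 701 ≥ 680 (meets base)
Total debts = (625 + 645 + 1,005) = 2,275. DTI = 2,275/5,950 = 38.2% > 36% — standard DTI limit exceeded.
Liquid reserves cover 6,900/645 = 10.7 months — ≥ 4 required
38.2% falls in the override range (36%–41%), so the compensating-factor test applies.
Reserves 10.7 ≥ 8 months; credit score 701 < 720.
Override conditions not both satisfied; exception does not apply.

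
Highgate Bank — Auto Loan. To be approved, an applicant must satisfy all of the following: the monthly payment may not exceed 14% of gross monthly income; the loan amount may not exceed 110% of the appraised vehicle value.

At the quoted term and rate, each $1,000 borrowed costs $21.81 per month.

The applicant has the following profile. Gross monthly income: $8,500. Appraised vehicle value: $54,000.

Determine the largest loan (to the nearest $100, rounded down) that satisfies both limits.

Payment cap: 14% × $8,500 = $1,190/month.
At $21.81 per $1,000, that supports 1,190/21.81 × 1,000 ≈ $54,562 → $54,500.
LTV cap: 110% × $54,000 = $59,400 → $59,400.
Binding constraint: payment-to-income.

$54,500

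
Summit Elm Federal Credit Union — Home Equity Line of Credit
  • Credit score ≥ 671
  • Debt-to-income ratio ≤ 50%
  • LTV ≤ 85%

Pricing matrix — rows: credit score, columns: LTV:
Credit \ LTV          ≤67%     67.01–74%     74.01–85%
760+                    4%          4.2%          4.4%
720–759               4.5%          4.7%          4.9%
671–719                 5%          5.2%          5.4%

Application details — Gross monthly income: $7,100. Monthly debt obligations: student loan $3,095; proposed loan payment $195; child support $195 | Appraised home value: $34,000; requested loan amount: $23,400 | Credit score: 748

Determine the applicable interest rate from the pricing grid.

Credit score 748 ≥ 671; Total monthly debts = (3,095 + 195 + 195) = 3,485. DTI = 3,485/7,100 = 49.1% ≤ 50%
LTV = 23,400/34,000 = 68.8% ≤ 85%
Score 748 is in the 720–759 band; LTV 68.8% is in the 67.01–74% band → 4.7%.

4.7%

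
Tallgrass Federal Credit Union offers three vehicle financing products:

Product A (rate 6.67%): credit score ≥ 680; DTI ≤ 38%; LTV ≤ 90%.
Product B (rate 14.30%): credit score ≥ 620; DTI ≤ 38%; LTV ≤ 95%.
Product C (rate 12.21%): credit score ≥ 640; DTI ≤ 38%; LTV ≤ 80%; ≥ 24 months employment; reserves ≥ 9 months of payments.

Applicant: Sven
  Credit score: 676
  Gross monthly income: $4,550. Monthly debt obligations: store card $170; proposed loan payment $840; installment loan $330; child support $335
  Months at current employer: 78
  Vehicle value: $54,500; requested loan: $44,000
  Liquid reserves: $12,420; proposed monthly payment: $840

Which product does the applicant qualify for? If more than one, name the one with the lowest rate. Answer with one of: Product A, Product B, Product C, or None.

Total debts = (170 + 840 + 330 + 335) = 1,675; DTI = 1,675/4,550 = 36.8%.
LTV = 44,000/54,500 = 80.7%.
Reserves = 12,420/840 = 14.8 months.
Product A: score 676 < 680; DTI 36.8% ≤ 38%; LTV 80.7% ≤ 90% → does not qualify.
Product B: score 676 ≥ 620; DTI 36.8% ≤ 38%; LTV 80.7% ≤ 95% → qualifies.
Product C: score 676 ≥ 640; DTI 36.8% ≤ 38%; LTV 80.7% > 80%; employment 78 ≥ 24 mo; reserves 14.8 ≥ 9 mo → does not qualify.

Product B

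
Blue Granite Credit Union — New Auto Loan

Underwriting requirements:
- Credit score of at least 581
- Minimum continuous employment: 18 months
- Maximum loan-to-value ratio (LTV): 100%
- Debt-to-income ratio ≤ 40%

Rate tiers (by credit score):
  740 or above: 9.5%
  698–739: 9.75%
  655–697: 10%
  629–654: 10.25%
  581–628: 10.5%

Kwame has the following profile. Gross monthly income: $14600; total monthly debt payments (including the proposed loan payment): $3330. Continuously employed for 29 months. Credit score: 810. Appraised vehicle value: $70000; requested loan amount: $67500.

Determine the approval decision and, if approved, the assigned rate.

Approved at 9.5%

Credit score 810 ≥ 581 (meets minimum)
LTV: 67,500 ÷ 70,000 = 96.4%, within 100% cap
Employment 29 ≥ 18 months
Debt-to-income = 3,330/14,600 = 22.8% — meets 40% limit
All requirements met. Score 810 falls in the 740 or above tier → 9.5%.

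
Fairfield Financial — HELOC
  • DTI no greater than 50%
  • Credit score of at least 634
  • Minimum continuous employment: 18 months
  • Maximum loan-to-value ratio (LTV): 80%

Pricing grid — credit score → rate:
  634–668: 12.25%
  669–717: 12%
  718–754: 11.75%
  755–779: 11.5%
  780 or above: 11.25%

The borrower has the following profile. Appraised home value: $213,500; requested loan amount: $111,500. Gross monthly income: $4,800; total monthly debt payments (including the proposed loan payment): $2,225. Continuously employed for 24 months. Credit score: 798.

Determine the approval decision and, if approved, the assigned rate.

Approved at 11.25%

Credit score 798 ≥ 634 (meets minimum)
Debt-to-income = 2,225/4,800 = 46.4% — meets 50% limit
LTV: 111,500 ÷ 213,500 = 52.2%, within 80% cap
Employment 24 ≥ 18 months
All requirements met. Score 798 falls in the 780 or above tier → 11.25%.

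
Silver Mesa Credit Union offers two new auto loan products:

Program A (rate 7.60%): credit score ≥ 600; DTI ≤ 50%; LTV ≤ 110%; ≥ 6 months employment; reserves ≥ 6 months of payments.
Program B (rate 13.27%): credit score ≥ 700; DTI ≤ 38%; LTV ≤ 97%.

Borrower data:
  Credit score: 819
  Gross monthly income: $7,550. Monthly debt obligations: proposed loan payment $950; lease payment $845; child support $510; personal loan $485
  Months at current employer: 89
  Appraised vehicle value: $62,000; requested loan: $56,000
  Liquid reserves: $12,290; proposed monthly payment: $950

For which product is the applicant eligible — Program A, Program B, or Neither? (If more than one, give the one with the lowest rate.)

Total debts = (950 + 845 + 510 + 485) = 2,790; DTI = 2,790/7,550 = 37%.
LTV = 56,000/62,000 = 90.3%.
Reserves = 12,290/950 = 12.9 months.
Program A: score 819 ≥ 600; DTI 37% ≤ 50%; LTV 90.3% ≤ 110%; employment 89 ≥ 6 mo; reserves 12.9 ≥ 6 mo → qualifies.
Program B: score 819 ≥ 700; DTI 37% ≤ 38%; LTV 90.3% ≤ 97% → qualifies.
Qualifying: Program A, Program B. Lowest rate is 7.60% → Program A.

Program A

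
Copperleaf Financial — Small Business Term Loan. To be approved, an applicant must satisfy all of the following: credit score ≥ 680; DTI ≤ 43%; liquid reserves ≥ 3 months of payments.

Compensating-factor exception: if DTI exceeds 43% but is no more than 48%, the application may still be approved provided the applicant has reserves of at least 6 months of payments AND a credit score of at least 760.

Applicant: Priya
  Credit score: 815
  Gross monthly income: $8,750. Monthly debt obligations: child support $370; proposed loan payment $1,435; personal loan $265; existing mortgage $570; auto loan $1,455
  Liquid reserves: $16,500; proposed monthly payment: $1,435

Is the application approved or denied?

Approved

Credit score 815 ≥ 680 (meets base)
Total debts = (370 + 1,435 + 265 + 570 + 1,455) = 4,095. DTI = 4,095/8,750 = 46.8% > 43% — standard DTI limit exceeded.
Liquid reserves cover 16,500/1,435 = 11.5 months — ≥ 3 required
46.8% falls in the override range (43%–48%), so the compensating-factor test applies.
Reserves 11.5 ≥ 6 months; credit score 815 ≥ 760.
Both compensating conditions met → exception applies.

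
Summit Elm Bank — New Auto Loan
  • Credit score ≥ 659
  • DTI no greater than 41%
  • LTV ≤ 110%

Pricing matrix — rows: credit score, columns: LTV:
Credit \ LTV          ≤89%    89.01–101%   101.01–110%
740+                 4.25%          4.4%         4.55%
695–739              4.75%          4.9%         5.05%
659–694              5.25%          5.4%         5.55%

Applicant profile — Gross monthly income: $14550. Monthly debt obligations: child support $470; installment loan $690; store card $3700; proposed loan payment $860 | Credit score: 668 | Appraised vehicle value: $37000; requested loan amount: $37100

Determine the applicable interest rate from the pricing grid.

Credit score 668 ≥ 659; Total monthly debts = (470 + 690 + 3,700 + 860) = 5,720. DTI: 5,720 ÷ 14,550 = 39.3%, within the 41% cap
Loan-to-value = 37,100/37,000 = 100.3% — pass (110% max)
Credit 668 → row 659–694; LTV 100.3% → column 89.01–101%. Grid cell → 5.4%.

5.4%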